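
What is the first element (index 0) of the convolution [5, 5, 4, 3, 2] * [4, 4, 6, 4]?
Use y[k] = Σ_i a[i]·b[k-i] at k=0. y[0] = 5×4 = 20

20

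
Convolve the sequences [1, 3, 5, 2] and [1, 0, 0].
y[0] = 1×1 = 1; y[1] = 1×0 + 3×1 = 3; y[2] = 1×0 + 3×0 + 5×1 = 5; y[3] = 3×0 + 5×0 + 2×1 = 2; y[4] = 5×0 + 2×0 = 0; y[5] = 2×0 = 0

[1, 3, 5, 2, 0, 0]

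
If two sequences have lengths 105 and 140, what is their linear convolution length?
Linear/full convolution length: m + n - 1 = 105 + 140 - 1 = 244

244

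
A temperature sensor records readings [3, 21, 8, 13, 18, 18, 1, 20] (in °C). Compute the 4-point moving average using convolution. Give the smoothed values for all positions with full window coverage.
4-point moving average kernel = [1, 1, 1, 1]. Apply in 'valid' mode (full window coverage): avg[0] = (3 + 21 + 8 + 13) / 4 = 11.25; avg[1] = (21 + 8 + 13 + 18) / 4 = 15.0; avg[2] = (8 + 13 + 18 + 18) / 4 = 14.25; avg[3] = (13 + 18 + 18 + 1) / 4 = 12.5; avg[4] = (18 + 18 + 1 + 20) / 4 = 14.25. Smoothed values: [11.25, 15.0, 14.25, 12.5, 14.25]

[11.25, 15.0, 14.25, 12.5, 14.25]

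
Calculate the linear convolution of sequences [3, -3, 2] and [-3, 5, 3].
y[0] = 3×-3 = -9; y[1] = 3×5 + -3×-3 = 24; y[2] = 3×3 + -3×5 + 2×-3 = -12; y[3] = -3×3 + 2×5 = 1; y[4] = 2×3 = 6

[-9, 24, -12, 1, 6]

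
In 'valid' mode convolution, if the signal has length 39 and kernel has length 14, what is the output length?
'Valid' mode counts only positions where the kernel fully overlaps the signal: m - n + 1 = 39 - 14 + 1 = 26

26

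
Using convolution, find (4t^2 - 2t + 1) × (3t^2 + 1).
Ascending coefficients: a = [1, -2, 4], b = [1, 0, 3]. c[0] = 1×1 = 1; c[1] = 1×0 + -2×1 = -2; c[2] = 1×3 + -2×0 + 4×1 = 7; c[3] = -2×3 + 4×0 = -6; c[4] = 4×3 = 12. Result coefficients: [1, -2, 7, -6, 12] → 12t^4 - 6t^3 + 7t^2 - 2t + 1

12t^4 - 6t^3 + 7t^2 - 2t + 1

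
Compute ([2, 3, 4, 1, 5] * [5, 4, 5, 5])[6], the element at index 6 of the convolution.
Use y[k] = Σ_i a[i]·b[k-i] at k=6. y[6] = 1×5 + 5×5 = 30

30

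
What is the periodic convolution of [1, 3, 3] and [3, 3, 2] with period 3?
Use y[k] = Σ_j s[j]·t[(k-j) mod 3]. y[0] = 1×3 + 3×2 + 3×3 = 18; y[1] = 1×3 + 3×3 + 3×2 = 18; y[2] = 1×2 + 3×3 + 3×3 = 20. Result: [18, 18, 20]

[18, 18, 20]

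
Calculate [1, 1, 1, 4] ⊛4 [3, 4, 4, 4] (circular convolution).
Use y[k] = Σ_j a[j]·b[(k-j) mod 4]. y[0] = 1×3 + 1×4 + 1×4 + 4×4 = 27; y[1] = 1×4 + 1×3 + 1×4 + 4×4 = 27; y[2] = 1×4 + 1×4 + 1×3 + 4×4 = 27; y[3] = 1×4 + 1×4 + 1×4 + 4×3 = 24. Result: [27, 27, 27, 24]

[27, 27, 27, 24]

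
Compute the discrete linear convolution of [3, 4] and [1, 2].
y[0] = 3×1 = 3; y[1] = 3×2 + 4×1 = 10; y[2] = 4×2 = 8

[3, 10, 8]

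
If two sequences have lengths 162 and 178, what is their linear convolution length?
Linear/full convolution length: m + n - 1 = 162 + 178 - 1 = 339

339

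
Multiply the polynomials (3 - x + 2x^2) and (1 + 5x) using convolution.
Ascending coefficients: a = [3, -1, 2], b = [1, 5]. c[0] = 3×1 = 3; c[1] = 3×5 + -1×1 = 14; c[2] = -1×5 + 2×1 = -3; c[3] = 2×5 = 10. Result coefficients: [3, 14, -3, 10] → 3 + 14x - 3x^2 + 10x^3

3 + 14x - 3x^2 + 10x^3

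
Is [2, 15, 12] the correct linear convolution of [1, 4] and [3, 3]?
Recompute linear convolution of [1, 4] and [3, 3]: y[0] = 1×3 = 3; y[1] = 1×3 + 4×3 = 15; y[2] = 4×3 = 12 → [3, 15, 12]. Compare to given [2, 15, 12]: they differ at index 0: given 2, correct 3, so answer: No

No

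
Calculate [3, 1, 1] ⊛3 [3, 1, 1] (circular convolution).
Use y[k] = Σ_j u[j]·v[(k-j) mod 3]. y[0] = 3×3 + 1×1 + 1×1 = 11; y[1] = 3×1 + 1×3 + 1×1 = 7; y[2] = 3×1 + 1×1 + 1×3 = 7. Result: [11, 7, 7]

[11, 7, 7]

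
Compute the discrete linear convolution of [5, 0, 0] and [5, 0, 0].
y[0] = 5×5 = 25; y[1] = 5×0 + 0×5 = 0; y[2] = 5×0 + 0×0 + 0×5 = 0; y[3] = 0×0 + 0×0 = 0; y[4] = 0×0 = 0

[25, 0, 0, 0, 0]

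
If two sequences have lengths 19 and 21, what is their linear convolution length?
Linear/full convolution length: m + n - 1 = 19 + 21 - 1 = 39

39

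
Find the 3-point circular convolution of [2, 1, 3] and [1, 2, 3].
Use y[k] = Σ_j x[j]·h[(k-j) mod 3]. y[0] = 2×1 + 1×3 + 3×2 = 11; y[1] = 2×2 + 1×1 + 3×3 = 14; y[2] = 2×3 + 1×2 + 3×1 = 11. Result: [11, 14, 11]

[11, 14, 11]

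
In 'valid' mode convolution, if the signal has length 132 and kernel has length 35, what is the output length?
'Valid' mode counts only positions where the kernel fully overlaps the signal: m - n + 1 = 132 - 35 + 1 = 98

98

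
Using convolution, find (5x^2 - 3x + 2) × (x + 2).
Ascending coefficients: a = [2, -3, 5], b = [2, 1]. c[0] = 2×2 = 4; c[1] = 2×1 + -3×2 = -4; c[2] = -3×1 + 5×2 = 7; c[3] = 5×1 = 5. Result coefficients: [4, -4, 7, 5] → 5x^3 + 7x^2 - 4x + 4

5x^3 + 7x^2 - 4x + 4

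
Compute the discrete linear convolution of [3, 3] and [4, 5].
y[0] = 3×4 = 12; y[1] = 3×5 + 3×4 = 27; y[2] = 3×5 = 15

[12, 27, 15]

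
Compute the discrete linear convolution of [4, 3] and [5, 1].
y[0] = 4×5 = 20; y[1] = 4×1 + 3×5 = 19; y[2] = 3×1 = 3

[20, 19, 3]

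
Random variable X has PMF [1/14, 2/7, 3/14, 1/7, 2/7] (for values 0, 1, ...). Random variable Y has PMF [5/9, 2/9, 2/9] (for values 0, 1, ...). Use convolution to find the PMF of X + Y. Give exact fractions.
P(X+Y=k) = Σ_i P(X=i)·P(Y=k-i) — a convolution of [1/14, 2/7, 3/14, 1/7, 2/7] and [5/9, 2/9, 2/9]. P(X+Y=0) = (1/14)×(5/9) = 5/126; P(X+Y=1) = (1/14)×(2/9) + (2/7)×(5/9) = 1/63 + 10/63 = 11/63; P(X+Y=2) = (1/14)×(2/9) + (2/7)×(2/9) + (3/14)×(5/9) = 1/63 + 4/63 + 5/42 = 25/126; P(X+Y=3) = (2/7)×(2/9) + (3/14)×(2/9) + (1/7)×(5/9) = 4/63 + 1/21 + 5/63 = 4/21; P(X+Y=4) = (3/14)×(2/9) + (1/7)×(2/9) + (2/7)×(5/9) = 1/21 + 2/63 + 10/63 = 5/21; P(X+Y=5) = (1/7)×(2/9) + (2/7)×(2/9) = 2/63 + 4/63 = 2/21; P(X+Y=6) = (2/7)×(2/9) = 4/63. PMF: [5/126, 11/63, 25/126, 4/21, 5/21, 2/21, 4/63] (sums to 1 ✓)

[5/126, 11/63, 25/126, 4/21, 5/21, 2/21, 4/63]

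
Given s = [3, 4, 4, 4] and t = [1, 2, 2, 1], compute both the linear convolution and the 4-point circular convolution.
Linear: y_lin[0] = 3×1 = 3; y_lin[1] = 3×2 + 4×1 = 10; y_lin[2] = 3×2 + 4×2 + 4×1 = 18; y_lin[3] = 3×1 + 4×2 + 4×2 + 4×1 = 23; y_lin[4] = 4×1 + 4×2 + 4×2 = 20; y_lin[5] = 4×1 + 4×2 = 12; y_lin[6] = 4×1 = 4 → [3, 10, 18, 23, 20, 12, 4]. Circular (length 4): y[0] = 3×1 + 4×1 + 4×2 + 4×2 = 23; y[1] = 3×2 + 4×1 + 4×1 + 4×2 = 22; y[2] = 3×2 + 4×2 + 4×1 + 4×1 = 22; y[3] = 3×1 + 4×2 + 4×2 + 4×1 = 23 → [23, 22, 22, 23]

Linear: [3, 10, 18, 23, 20, 12, 4], Circular: [23, 22, 22, 23]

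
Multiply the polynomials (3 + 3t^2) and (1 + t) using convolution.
Ascending coefficients: a = [3, 0, 3], b = [1, 1]. c[0] = 3×1 = 3; c[1] = 3×1 + 0×1 = 3; c[2] = 0×1 + 3×1 = 3; c[3] = 3×1 = 3. Result coefficients: [3, 3, 3, 3] → 3 + 3t + 3t^2 + 3t^3

3 + 3t + 3t^2 + 3t^3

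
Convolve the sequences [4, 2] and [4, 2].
y[0] = 4×4 = 16; y[1] = 4×2 + 2×4 = 16; y[2] = 2×2 = 4

[16, 16, 4]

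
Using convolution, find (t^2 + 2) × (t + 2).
Ascending coefficients: a = [2, 0, 1], b = [2, 1]. c[0] = 2×2 = 4; c[1] = 2×1 + 0×2 = 2; c[2] = 0×1 + 1×2 = 2; c[3] = 1×1 = 1. Result coefficients: [4, 2, 2, 1] → t^3 + 2t^2 + 2t + 4

t^3 + 2t^2 + 2t + 4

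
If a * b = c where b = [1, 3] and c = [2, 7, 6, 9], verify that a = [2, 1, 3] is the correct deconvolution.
Forward-compute [2, 1, 3] * [1, 3]: c[0] = 2×1 = 2; c[1] = 2×3 + 1×1 = 7; c[2] = 1×3 + 3×1 = 6; c[3] = 3×3 = 9 → [2, 7, 6, 9]. Matches given c = [2, 7, 6, 9], so verified.

Verified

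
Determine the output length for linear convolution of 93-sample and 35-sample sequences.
Linear/full convolution length: m + n - 1 = 93 + 35 - 1 = 127

127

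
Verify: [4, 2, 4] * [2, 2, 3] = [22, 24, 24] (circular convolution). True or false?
Recompute circular convolution of [4, 2, 4] and [2, 2, 3]: y[0] = 4×2 + 2×3 + 4×2 = 22; y[1] = 4×2 + 2×2 + 4×3 = 24; y[2] = 4×3 + 2×2 + 4×2 = 24 → [22, 24, 24]. Given [22, 24, 24] matches, so answer: Yes

Yes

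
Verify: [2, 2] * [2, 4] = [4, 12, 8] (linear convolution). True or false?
Recompute linear convolution of [2, 2] and [2, 4]: y[0] = 2×2 = 4; y[1] = 2×4 + 2×2 = 12; y[2] = 2×4 = 8 → [4, 12, 8]. Given [4, 12, 8] matches, so answer: Yes

Yes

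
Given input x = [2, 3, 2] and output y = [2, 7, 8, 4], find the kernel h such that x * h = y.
Output length 4 = len(x) + len(h) - 1 ⇒ len(h) = 2. Solve h forward using h[k] = (y[k] - Σ_{i≥1} x[i]·h[k-i]) / x[0]: h[0] = y[0] / x[0] = 2 / 2 = 1; h[1] = (y[1] - 3×1) / x[0] = (7 - 3×1) / 2 = 2. So h = [1, 2]. Forward-check [2, 3, 2] * [1, 2]: y[0] = 2×1 = 2; y[1] = 2×2 + 3×1 = 7; y[2] = 3×2 + 2×1 = 8; y[3] = 2×2 = 4 → [2, 7, 8, 4] ✓

[1, 2]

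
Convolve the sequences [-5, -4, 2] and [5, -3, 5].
y[0] = -5×5 = -25; y[1] = -5×-3 + -4×5 = -5; y[2] = -5×5 + -4×-3 + 2×5 = -3; y[3] = -4×5 + 2×-3 = -26; y[4] = 2×5 = 10

[-25, -5, -3, -26, 10]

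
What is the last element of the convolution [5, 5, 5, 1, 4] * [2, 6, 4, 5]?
Use y[k] = Σ_i a[i]·b[k-i] at k=7. y[7] = 4×5 = 20

20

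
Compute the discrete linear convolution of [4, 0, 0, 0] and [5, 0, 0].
y[0] = 4×5 = 20; y[1] = 4×0 + 0×5 = 0; y[2] = 4×0 + 0×0 + 0×5 = 0; y[3] = 0×0 + 0×0 + 0×5 = 0; y[4] = 0×0 + 0×0 = 0; y[5] = 0×0 = 0

[20, 0, 0, 0, 0, 0]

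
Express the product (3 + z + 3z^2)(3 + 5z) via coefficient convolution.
Ascending coefficients: a = [3, 1, 3], b = [3, 5]. c[0] = 3×3 = 9; c[1] = 3×5 + 1×3 = 18; c[2] = 1×5 + 3×3 = 14; c[3] = 3×5 = 15. Result coefficients: [9, 18, 14, 15] → 9 + 18z + 14z^2 + 15z^3

9 + 18z + 14z^2 + 15z^3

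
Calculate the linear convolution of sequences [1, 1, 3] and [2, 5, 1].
y[0] = 1×2 = 2; y[1] = 1×5 + 1×2 = 7; y[2] = 1×1 + 1×5 + 3×2 = 12; y[3] = 1×1 + 3×5 = 16; y[4] = 3×1 = 3

[2, 7, 12, 16, 3]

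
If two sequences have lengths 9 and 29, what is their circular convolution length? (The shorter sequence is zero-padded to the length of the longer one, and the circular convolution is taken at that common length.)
Circular convolution (zero-padding the shorter input) has length max(m, n) = max(9, 29) = 29

29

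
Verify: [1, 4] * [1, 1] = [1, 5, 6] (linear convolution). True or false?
Recompute linear convolution of [1, 4] and [1, 1]: y[0] = 1×1 = 1; y[1] = 1×1 + 4×1 = 5; y[2] = 4×1 = 4 → [1, 5, 4]. Compare to given [1, 5, 6]: they differ at index 2: given 6, correct 4, so answer: No

No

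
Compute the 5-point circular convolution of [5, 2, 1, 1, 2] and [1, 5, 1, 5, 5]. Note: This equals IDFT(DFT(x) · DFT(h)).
Either evaluate y[k] = Σ_j x[j]·h[(k-j) mod 5] directly, or use IDFT(DFT(x) · DFT(h)). y[0] = 5×1 + 2×5 + 1×5 + 1×1 + 2×5 = 31; y[1] = 5×5 + 2×1 + 1×5 + 1×5 + 2×1 = 39; y[2] = 5×1 + 2×5 + 1×1 + 1×5 + 2×5 = 31; y[3] = 5×5 + 2×1 + 1×5 + 1×1 + 2×5 = 43; y[4] = 5×5 + 2×5 + 1×1 + 1×5 + 2×1 = 43. Result: [31, 39, 31, 43, 43]

[31, 39, 31, 43, 43]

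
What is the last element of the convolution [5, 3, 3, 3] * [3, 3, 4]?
Use y[k] = Σ_i a[i]·b[k-i] at k=5. y[5] = 3×4 = 12

12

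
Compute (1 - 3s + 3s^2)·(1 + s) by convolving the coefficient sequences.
Ascending coefficients: a = [1, -3, 3], b = [1, 1]. c[0] = 1×1 = 1; c[1] = 1×1 + -3×1 = -2; c[2] = -3×1 + 3×1 = 0; c[3] = 3×1 = 3. Result coefficients: [1, -2, 0, 3] → 1 - 2s + 3s^3

1 - 2s + 3s^3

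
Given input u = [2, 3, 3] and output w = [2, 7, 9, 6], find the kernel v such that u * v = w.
Output length 4 = len(u) + len(v) - 1 ⇒ len(v) = 2. Solve v forward using v[k] = (w[k] - Σ_{i≥1} u[i]·v[k-i]) / u[0]: v[0] = w[0] / u[0] = 2 / 2 = 1; v[1] = (w[1] - 3×1) / u[0] = (7 - 3×1) / 2 = 2. So v = [1, 2]. Forward-check [2, 3, 3] * [1, 2]: w[0] = 2×1 = 2; w[1] = 2×2 + 3×1 = 7; w[2] = 3×2 + 3×1 = 9; w[3] = 3×2 = 6 → [2, 7, 9, 6] ✓

[1, 2]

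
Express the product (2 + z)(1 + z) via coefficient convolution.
Ascending coefficients: a = [2, 1], b = [1, 1]. c[0] = 2×1 = 2; c[1] = 2×1 + 1×1 = 3; c[2] = 1×1 = 1. Result coefficients: [2, 3, 1] → 2 + 3z + z^2

2 + 3z + z^2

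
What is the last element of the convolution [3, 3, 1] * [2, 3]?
Use y[k] = Σ_i a[i]·b[k-i] at k=3. y[3] = 1×3 = 3

3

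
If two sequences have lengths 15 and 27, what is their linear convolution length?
Linear/full convolution length: m + n - 1 = 15 + 27 - 1 = 41

41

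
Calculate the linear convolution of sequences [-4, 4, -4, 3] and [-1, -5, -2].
y[0] = -4×-1 = 4; y[1] = -4×-5 + 4×-1 = 16; y[2] = -4×-2 + 4×-5 + -4×-1 = -8; y[3] = 4×-2 + -4×-5 + 3×-1 = 9; y[4] = -4×-2 + 3×-5 = -7; y[5] = 3×-2 = -6

[4, 16, -8, 9, -7, -6]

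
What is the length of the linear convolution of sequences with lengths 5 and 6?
Linear/full convolution length: m + n - 1 = 5 + 6 - 1 = 10

10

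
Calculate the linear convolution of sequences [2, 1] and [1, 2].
y[0] = 2×1 = 2; y[1] = 2×2 + 1×1 = 5; y[2] = 1×2 = 2

[2, 5, 2]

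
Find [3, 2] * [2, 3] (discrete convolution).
y[0] = 3×2 = 6; y[1] = 3×3 + 2×2 = 13; y[2] = 2×3 = 6

[6, 13, 6]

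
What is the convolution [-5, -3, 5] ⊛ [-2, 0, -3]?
y[0] = -5×-2 = 10; y[1] = -5×0 + -3×-2 = 6; y[2] = -5×-3 + -3×0 + 5×-2 = 5; y[3] = -3×-3 + 5×0 = 9; y[4] = 5×-3 = -15

[10, 6, 5, 9, -15]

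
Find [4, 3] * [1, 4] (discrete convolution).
y[0] = 4×1 = 4; y[1] = 4×4 + 3×1 = 19; y[2] = 3×4 = 12

[4, 19, 12]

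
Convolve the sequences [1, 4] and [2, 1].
y[0] = 1×2 = 2; y[1] = 1×1 + 4×2 = 9; y[2] = 4×1 = 4

[2, 9, 4]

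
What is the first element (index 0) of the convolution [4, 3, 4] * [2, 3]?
Use y[k] = Σ_i a[i]·b[k-i] at k=0. y[0] = 4×2 = 8

8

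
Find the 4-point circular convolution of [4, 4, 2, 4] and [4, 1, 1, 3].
Use y[k] = Σ_j u[j]·v[(k-j) mod 4]. y[0] = 4×4 + 4×3 + 2×1 + 4×1 = 34; y[1] = 4×1 + 4×4 + 2×3 + 4×1 = 30; y[2] = 4×1 + 4×1 + 2×4 + 4×3 = 28; y[3] = 4×3 + 4×1 + 2×1 + 4×4 = 34. Result: [34, 30, 28, 34]

[34, 30, 28, 34]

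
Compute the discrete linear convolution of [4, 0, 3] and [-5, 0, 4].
y[0] = 4×-5 = -20; y[1] = 4×0 + 0×-5 = 0; y[2] = 4×4 + 0×0 + 3×-5 = 1; y[3] = 0×4 + 3×0 = 0; y[4] = 3×4 = 12

[-20, 0, 1, 0, 12]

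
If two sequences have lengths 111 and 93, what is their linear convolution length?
Linear/full convolution length: m + n - 1 = 111 + 93 - 1 = 203

203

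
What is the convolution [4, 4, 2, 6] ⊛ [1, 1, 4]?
y[0] = 4×1 = 4; y[1] = 4×1 + 4×1 = 8; y[2] = 4×4 + 4×1 + 2×1 = 22; y[3] = 4×4 + 2×1 + 6×1 = 24; y[4] = 2×4 + 6×1 = 14; y[5] = 6×4 = 24

[4, 8, 22, 24, 14, 24]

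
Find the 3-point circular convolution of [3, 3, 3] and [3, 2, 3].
Use y[k] = Σ_j a[j]·b[(k-j) mod 3]. y[0] = 3×3 + 3×3 + 3×2 = 24; y[1] = 3×2 + 3×3 + 3×3 = 24; y[2] = 3×3 + 3×2 + 3×3 = 24. Result: [24, 24, 24]

[24, 24, 24]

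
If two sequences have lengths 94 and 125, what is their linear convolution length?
Linear/full convolution length: m + n - 1 = 94 + 125 - 1 = 218

218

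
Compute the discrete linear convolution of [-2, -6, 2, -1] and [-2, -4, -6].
y[0] = -2×-2 = 4; y[1] = -2×-4 + -6×-2 = 20; y[2] = -2×-6 + -6×-4 + 2×-2 = 32; y[3] = -6×-6 + 2×-4 + -1×-2 = 30; y[4] = 2×-6 + -1×-4 = -8; y[5] = -1×-6 = 6

[4, 20, 32, 30, -8, 6]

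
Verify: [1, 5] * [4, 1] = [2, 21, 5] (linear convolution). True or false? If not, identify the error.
Recompute linear convolution of [1, 5] and [4, 1]: y[0] = 1×4 = 4; y[1] = 1×1 + 5×4 = 21; y[2] = 5×1 = 5 → [4, 21, 5]. Compare to given [2, 21, 5]: they differ at index 0: given 2, correct 4, so answer: No

No. Error at index 0: given 2, correct 4.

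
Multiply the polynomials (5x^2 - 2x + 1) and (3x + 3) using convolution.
Ascending coefficients: a = [1, -2, 5], b = [3, 3]. c[0] = 1×3 = 3; c[1] = 1×3 + -2×3 = -3; c[2] = -2×3 + 5×3 = 9; c[3] = 5×3 = 15. Result coefficients: [3, -3, 9, 15] → 15x^3 + 9x^2 - 3x + 3

15x^3 + 9x^2 - 3x + 3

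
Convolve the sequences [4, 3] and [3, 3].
y[0] = 4×3 = 12; y[1] = 4×3 + 3×3 = 21; y[2] = 3×3 = 9

[12, 21, 9]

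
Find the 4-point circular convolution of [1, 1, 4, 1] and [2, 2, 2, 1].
Use y[k] = Σ_j s[j]·t[(k-j) mod 4]. y[0] = 1×2 + 1×1 + 4×2 + 1×2 = 13; y[1] = 1×2 + 1×2 + 4×1 + 1×2 = 10; y[2] = 1×2 + 1×2 + 4×2 + 1×1 = 13; y[3] = 1×1 + 1×2 + 4×2 + 1×2 = 13. Result: [13, 10, 13, 13]

[13, 10, 13, 13]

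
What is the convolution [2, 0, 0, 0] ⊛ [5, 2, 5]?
y[0] = 2×5 = 10; y[1] = 2×2 + 0×5 = 4; y[2] = 2×5 + 0×2 + 0×5 = 10; y[3] = 0×5 + 0×2 + 0×5 = 0; y[4] = 0×5 + 0×2 = 0; y[5] = 0×5 = 0

[10, 4, 10, 0, 0, 0]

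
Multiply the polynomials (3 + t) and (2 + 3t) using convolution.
Ascending coefficients: a = [3, 1], b = [2, 3]. c[0] = 3×2 = 6; c[1] = 3×3 + 1×2 = 11; c[2] = 1×3 = 3. Result coefficients: [6, 11, 3] → 6 + 11t + 3t^2

6 + 11t + 3t^2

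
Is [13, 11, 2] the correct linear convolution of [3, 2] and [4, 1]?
Recompute linear convolution of [3, 2] and [4, 1]: y[0] = 3×4 = 12; y[1] = 3×1 + 2×4 = 11; y[2] = 2×1 = 2 → [12, 11, 2]. Compare to given [13, 11, 2]: they differ at index 0: given 13, correct 12, so answer: No

No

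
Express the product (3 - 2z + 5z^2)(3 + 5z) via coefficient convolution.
Ascending coefficients: a = [3, -2, 5], b = [3, 5]. c[0] = 3×3 = 9; c[1] = 3×5 + -2×3 = 9; c[2] = -2×5 + 5×3 = 5; c[3] = 5×5 = 25. Result coefficients: [9, 9, 5, 25] → 9 + 9z + 5z^2 + 25z^3

9 + 9z + 5z^2 + 25z^3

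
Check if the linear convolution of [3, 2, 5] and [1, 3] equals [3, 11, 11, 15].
Recompute linear convolution of [3, 2, 5] and [1, 3]: y[0] = 3×1 = 3; y[1] = 3×3 + 2×1 = 11; y[2] = 2×3 + 5×1 = 11; y[3] = 5×3 = 15 → [3, 11, 11, 15]. Given [3, 11, 11, 15] matches, so answer: Yes

Yes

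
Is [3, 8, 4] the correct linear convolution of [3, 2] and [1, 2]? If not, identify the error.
Recompute linear convolution of [3, 2] and [1, 2]: y[0] = 3×1 = 3; y[1] = 3×2 + 2×1 = 8; y[2] = 2×2 = 4 → [3, 8, 4]. Given [3, 8, 4] matches, so answer: Yes

Yes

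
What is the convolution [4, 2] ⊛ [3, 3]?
y[0] = 4×3 = 12; y[1] = 4×3 + 2×3 = 18; y[2] = 2×3 = 6

[12, 18, 6]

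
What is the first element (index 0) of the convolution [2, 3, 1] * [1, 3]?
Use y[k] = Σ_i a[i]·b[k-i] at k=0. y[0] = 2×1 = 2

2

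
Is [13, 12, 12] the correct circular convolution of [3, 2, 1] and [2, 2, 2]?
Recompute circular convolution of [3, 2, 1] and [2, 2, 2]: y[0] = 3×2 + 2×2 + 1×2 = 12; y[1] = 3×2 + 2×2 + 1×2 = 12; y[2] = 3×2 + 2×2 + 1×2 = 12 → [12, 12, 12]. Compare to given [13, 12, 12]: they differ at index 0: given 13, correct 12, so answer: No

No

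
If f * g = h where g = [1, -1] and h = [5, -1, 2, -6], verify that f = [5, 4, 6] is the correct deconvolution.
Forward-compute [5, 4, 6] * [1, -1]: h[0] = 5×1 = 5; h[1] = 5×-1 + 4×1 = -1; h[2] = 4×-1 + 6×1 = 2; h[3] = 6×-1 = -6 → [5, -1, 2, -6]. Matches given h = [5, -1, 2, -6], so verified.

Verified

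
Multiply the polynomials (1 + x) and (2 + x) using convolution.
Ascending coefficients: a = [1, 1], b = [2, 1]. c[0] = 1×2 = 2; c[1] = 1×1 + 1×2 = 3; c[2] = 1×1 = 1. Result coefficients: [2, 3, 1] → 2 + 3x + x^2

2 + 3x + x^2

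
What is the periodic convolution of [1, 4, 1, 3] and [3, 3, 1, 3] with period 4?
Use y[k] = Σ_j f[j]·g[(k-j) mod 4]. y[0] = 1×3 + 4×3 + 1×1 + 3×3 = 25; y[1] = 1×3 + 4×3 + 1×3 + 3×1 = 21; y[2] = 1×1 + 4×3 + 1×3 + 3×3 = 25; y[3] = 1×3 + 4×1 + 1×3 + 3×3 = 19. Result: [25, 21, 25, 19]

[25, 21, 25, 19]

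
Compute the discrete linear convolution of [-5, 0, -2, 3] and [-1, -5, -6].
y[0] = -5×-1 = 5; y[1] = -5×-5 + 0×-1 = 25; y[2] = -5×-6 + 0×-5 + -2×-1 = 32; y[3] = 0×-6 + -2×-5 + 3×-1 = 7; y[4] = -2×-6 + 3×-5 = -3; y[5] = 3×-6 = -18

[5, 25, 32, 7, -3, -18]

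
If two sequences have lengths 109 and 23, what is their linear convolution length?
Linear/full convolution length: m + n - 1 = 109 + 23 - 1 = 131

131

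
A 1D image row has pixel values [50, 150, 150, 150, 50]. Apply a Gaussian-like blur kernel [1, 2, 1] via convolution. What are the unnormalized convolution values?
Convolve image row [50, 150, 150, 150, 50] with kernel [1, 2, 1]: y[0] = 50×1 = 50; y[1] = 50×2 + 150×1 = 250; y[2] = 50×1 + 150×2 + 150×1 = 500; y[3] = 150×1 + 150×2 + 150×1 = 600; y[4] = 150×1 + 150×2 + 50×1 = 500; y[5] = 150×1 + 50×2 = 250; y[6] = 50×1 = 50 → [50, 250, 500, 600, 500, 250, 50]. Normalization factor = sum(kernel) = 4.

[50, 250, 500, 600, 500, 250, 50]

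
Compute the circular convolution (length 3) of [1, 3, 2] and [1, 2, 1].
Use y[k] = Σ_j a[j]·b[(k-j) mod 3]. y[0] = 1×1 + 3×1 + 2×2 = 8; y[1] = 1×2 + 3×1 + 2×1 = 7; y[2] = 1×1 + 3×2 + 2×1 = 9. Result: [8, 7, 9]

[8, 7, 9]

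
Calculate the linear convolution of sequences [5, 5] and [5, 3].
y[0] = 5×5 = 25; y[1] = 5×3 + 5×5 = 40; y[2] = 5×3 = 15

[25, 40, 15]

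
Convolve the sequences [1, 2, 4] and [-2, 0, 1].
y[0] = 1×-2 = -2; y[1] = 1×0 + 2×-2 = -4; y[2] = 1×1 + 2×0 + 4×-2 = -7; y[3] = 2×1 + 4×0 = 2; y[4] = 4×1 = 4

[-2, -4, -7, 2, 4]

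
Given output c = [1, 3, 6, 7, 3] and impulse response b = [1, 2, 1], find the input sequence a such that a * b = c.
Deconvolve c=[1, 3, 6, 7, 3] by b=[1, 2, 1]. Since b[0]=1, solve forward: a[0] = c[0] / 1 = 1; a[1] = (c[1] - 1×2) / 1 = 1; a[2] = (c[2] - 1×2 - 1×1) / 1 = 3. So a = [1, 1, 3]. Check by forward convolution: c[0] = 1×1 = 1; c[1] = 1×2 + 1×1 = 3; c[2] = 1×1 + 1×2 + 3×1 = 6; c[3] = 1×1 + 3×2 = 7; c[4] = 3×1 = 3

[1, 1, 3]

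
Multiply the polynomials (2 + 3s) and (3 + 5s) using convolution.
Ascending coefficients: a = [2, 3], b = [3, 5]. c[0] = 2×3 = 6; c[1] = 2×5 + 3×3 = 19; c[2] = 3×5 = 15. Result coefficients: [6, 19, 15] → 6 + 19s + 15s^2

6 + 19s + 15s^2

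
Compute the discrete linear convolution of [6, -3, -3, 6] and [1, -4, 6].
y[0] = 6×1 = 6; y[1] = 6×-4 + -3×1 = -27; y[2] = 6×6 + -3×-4 + -3×1 = 45; y[3] = -3×6 + -3×-4 + 6×1 = 0; y[4] = -3×6 + 6×-4 = -42; y[5] = 6×6 = 36

[6, -27, 45, 0, -42, 36]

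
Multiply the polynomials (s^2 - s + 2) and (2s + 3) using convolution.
Ascending coefficients: a = [2, -1, 1], b = [3, 2]. c[0] = 2×3 = 6; c[1] = 2×2 + -1×3 = 1; c[2] = -1×2 + 1×3 = 1; c[3] = 1×2 = 2. Result coefficients: [6, 1, 1, 2] → 2s^3 + s^2 + s + 6

2s^3 + s^2 + s + 6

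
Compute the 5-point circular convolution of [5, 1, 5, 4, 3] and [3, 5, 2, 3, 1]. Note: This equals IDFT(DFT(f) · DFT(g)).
Either evaluate y[k] = Σ_j f[j]·g[(k-j) mod 5] directly, or use IDFT(DFT(f) · DFT(g)). y[0] = 5×3 + 1×1 + 5×3 + 4×2 + 3×5 = 54; y[1] = 5×5 + 1×3 + 5×1 + 4×3 + 3×2 = 51; y[2] = 5×2 + 1×5 + 5×3 + 4×1 + 3×3 = 43; y[3] = 5×3 + 1×2 + 5×5 + 4×3 + 3×1 = 57; y[4] = 5×1 + 1×3 + 5×2 + 4×5 + 3×3 = 47. Result: [54, 51, 43, 57, 47]

[54, 51, 43, 57, 47]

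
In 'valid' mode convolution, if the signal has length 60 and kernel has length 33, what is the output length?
'Valid' mode counts only positions where the kernel fully overlaps the signal: m - n + 1 = 60 - 33 + 1 = 28

28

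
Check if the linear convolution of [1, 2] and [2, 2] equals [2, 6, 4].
Recompute linear convolution of [1, 2] and [2, 2]: y[0] = 1×2 = 2; y[1] = 1×2 + 2×2 = 6; y[2] = 2×2 = 4 → [2, 6, 4]. Given [2, 6, 4] matches, so answer: Yes

Yes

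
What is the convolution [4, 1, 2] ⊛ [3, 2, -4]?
y[0] = 4×3 = 12; y[1] = 4×2 + 1×3 = 11; y[2] = 4×-4 + 1×2 + 2×3 = -8; y[3] = 1×-4 + 2×2 = 0; y[4] = 2×-4 = -8

[12, 11, -8, 0, -8]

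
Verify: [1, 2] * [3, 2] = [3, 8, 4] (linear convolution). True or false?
Recompute linear convolution of [1, 2] and [3, 2]: y[0] = 1×3 = 3; y[1] = 1×2 + 2×3 = 8; y[2] = 2×2 = 4 → [3, 8, 4]. Given [3, 8, 4] matches, so answer: Yes

Yes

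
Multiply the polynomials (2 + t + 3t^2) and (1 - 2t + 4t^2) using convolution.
Ascending coefficients: a = [2, 1, 3], b = [1, -2, 4]. c[0] = 2×1 = 2; c[1] = 2×-2 + 1×1 = -3; c[2] = 2×4 + 1×-2 + 3×1 = 9; c[3] = 1×4 + 3×-2 = -2; c[4] = 3×4 = 12. Result coefficients: [2, -3, 9, -2, 12] → 2 - 3t + 9t^2 - 2t^3 + 12t^4

2 - 3t + 9t^2 - 2t^3 + 12t^4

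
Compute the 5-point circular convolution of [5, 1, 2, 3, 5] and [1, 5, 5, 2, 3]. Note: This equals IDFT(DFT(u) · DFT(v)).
Either evaluate y[k] = Σ_j u[j]·v[(k-j) mod 5] directly, or use IDFT(DFT(u) · DFT(v)). y[0] = 5×1 + 1×3 + 2×2 + 3×5 + 5×5 = 52; y[1] = 5×5 + 1×1 + 2×3 + 3×2 + 5×5 = 63; y[2] = 5×5 + 1×5 + 2×1 + 3×3 + 5×2 = 51; y[3] = 5×2 + 1×5 + 2×5 + 3×1 + 5×3 = 43; y[4] = 5×3 + 1×2 + 2×5 + 3×5 + 5×1 = 47. Result: [52, 63, 51, 43, 47]

[52, 63, 51, 43, 47]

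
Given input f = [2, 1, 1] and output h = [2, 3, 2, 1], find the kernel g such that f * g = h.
Output length 4 = len(f) + len(g) - 1 ⇒ len(g) = 2. Solve g forward using g[k] = (h[k] - Σ_{i≥1} f[i]·g[k-i]) / f[0]: g[0] = h[0] / f[0] = 2 / 2 = 1; g[1] = (h[1] - 1×1) / f[0] = (3 - 1×1) / 2 = 1. So g = [1, 1]. Forward-check [2, 1, 1] * [1, 1]: h[0] = 2×1 = 2; h[1] = 2×1 + 1×1 = 3; h[2] = 1×1 + 1×1 = 2; h[3] = 1×1 = 1 → [2, 3, 2, 1] ✓

[1, 1]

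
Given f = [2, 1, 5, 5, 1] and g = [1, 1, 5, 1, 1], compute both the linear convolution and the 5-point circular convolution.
Linear: y_lin[0] = 2×1 = 2; y_lin[1] = 2×1 + 1×1 = 3; y_lin[2] = 2×5 + 1×1 + 5×1 = 16; y_lin[3] = 2×1 + 1×5 + 5×1 + 5×1 = 17; y_lin[4] = 2×1 + 1×1 + 5×5 + 5×1 + 1×1 = 34; y_lin[5] = 1×1 + 5×1 + 5×5 + 1×1 = 32; y_lin[6] = 5×1 + 5×1 + 1×5 = 15; y_lin[7] = 5×1 + 1×1 = 6; y_lin[8] = 1×1 = 1 → [2, 3, 16, 17, 34, 32, 15, 6, 1]. Circular (length 5): y[0] = 2×1 + 1×1 + 5×1 + 5×5 + 1×1 = 34; y[1] = 2×1 + 1×1 + 5×1 + 5×1 + 1×5 = 18; y[2] = 2×5 + 1×1 + 5×1 + 5×1 + 1×1 = 22; y[3] = 2×1 + 1×5 + 5×1 + 5×1 + 1×1 = 18; y[4] = 2×1 + 1×1 + 5×5 + 5×1 + 1×1 = 34 → [34, 18, 22, 18, 34]

Linear: [2, 3, 16, 17, 34, 32, 15, 6, 1], Circular: [34, 18, 22, 18, 34]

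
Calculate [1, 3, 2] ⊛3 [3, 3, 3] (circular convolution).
Use y[k] = Σ_j x[j]·h[(k-j) mod 3]. y[0] = 1×3 + 3×3 + 2×3 = 18; y[1] = 1×3 + 3×3 + 2×3 = 18; y[2] = 1×3 + 3×3 + 2×3 = 18. Result: [18, 18, 18]

[18, 18, 18]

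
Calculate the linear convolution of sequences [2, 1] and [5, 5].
y[0] = 2×5 = 10; y[1] = 2×5 + 1×5 = 15; y[2] = 1×5 = 5

[10, 15, 5]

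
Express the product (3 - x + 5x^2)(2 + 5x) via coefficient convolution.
Ascending coefficients: a = [3, -1, 5], b = [2, 5]. c[0] = 3×2 = 6; c[1] = 3×5 + -1×2 = 13; c[2] = -1×5 + 5×2 = 5; c[3] = 5×5 = 25. Result coefficients: [6, 13, 5, 25] → 6 + 13x + 5x^2 + 25x^3

6 + 13x + 5x^2 + 25x^3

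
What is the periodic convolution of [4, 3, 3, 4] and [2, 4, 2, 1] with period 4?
Use y[k] = Σ_j x[j]·h[(k-j) mod 4]. y[0] = 4×2 + 3×1 + 3×2 + 4×4 = 33; y[1] = 4×4 + 3×2 + 3×1 + 4×2 = 33; y[2] = 4×2 + 3×4 + 3×2 + 4×1 = 30; y[3] = 4×1 + 3×2 + 3×4 + 4×2 = 30. Result: [33, 33, 30, 30]

[33, 33, 30, 30]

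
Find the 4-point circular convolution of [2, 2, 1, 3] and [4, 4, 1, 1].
Use y[k] = Σ_j u[j]·v[(k-j) mod 4]. y[0] = 2×4 + 2×1 + 1×1 + 3×4 = 23; y[1] = 2×4 + 2×4 + 1×1 + 3×1 = 20; y[2] = 2×1 + 2×4 + 1×4 + 3×1 = 17; y[3] = 2×1 + 2×1 + 1×4 + 3×4 = 20. Result: [23, 20, 17, 20]

[23, 20, 17, 20]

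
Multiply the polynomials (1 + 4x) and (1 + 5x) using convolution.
Ascending coefficients: a = [1, 4], b = [1, 5]. c[0] = 1×1 = 1; c[1] = 1×5 + 4×1 = 9; c[2] = 4×5 = 20. Result coefficients: [1, 9, 20] → 1 + 9x + 20x^2

1 + 9x + 20x^2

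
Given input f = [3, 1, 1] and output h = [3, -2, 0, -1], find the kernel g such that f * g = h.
Output length 4 = len(f) + len(g) - 1 ⇒ len(g) = 2. Solve g forward using g[k] = (h[k] - Σ_{i≥1} f[i]·g[k-i]) / f[0]: g[0] = h[0] / f[0] = 3 / 3 = 1; g[1] = (h[1] - 1×1) / f[0] = (-2 - 1×1) / 3 = -1. So g = [1, -1]. Forward-check [3, 1, 1] * [1, -1]: h[0] = 3×1 = 3; h[1] = 3×-1 + 1×1 = -2; h[2] = 1×-1 + 1×1 = 0; h[3] = 1×-1 = -1 → [3, -2, 0, -1] ✓

[1, -1]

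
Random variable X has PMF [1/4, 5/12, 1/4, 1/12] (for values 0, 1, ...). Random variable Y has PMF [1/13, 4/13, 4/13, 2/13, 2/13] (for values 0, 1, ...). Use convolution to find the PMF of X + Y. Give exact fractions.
P(X+Y=k) = Σ_i P(X=i)·P(Y=k-i) — a convolution of [1/4, 5/12, 1/4, 1/12] and [1/13, 4/13, 4/13, 2/13, 2/13]. P(X+Y=0) = (1/4)×(1/13) = 1/52; P(X+Y=1) = (1/4)×(4/13) + (5/12)×(1/13) = 1/13 + 5/156 = 17/156; P(X+Y=2) = (1/4)×(4/13) + (5/12)×(4/13) + (1/4)×(1/13) = 1/13 + 5/39 + 1/52 = 35/156; P(X+Y=3) = (1/4)×(2/13) + (5/12)×(4/13) + (1/4)×(4/13) + (1/12)×(1/13) = 1/26 + 5/39 + 1/13 + 1/156 = 1/4; P(X+Y=4) = (1/4)×(2/13) + (5/12)×(2/13) + (1/4)×(4/13) + (1/12)×(4/13) = 1/26 + 5/78 + 1/13 + 1/39 = 8/39; P(X+Y=5) = (5/12)×(2/13) + (1/4)×(2/13) + (1/12)×(4/13) = 5/78 + 1/26 + 1/39 = 5/39; P(X+Y=6) = (1/4)×(2/13) + (1/12)×(2/13) = 1/26 + 1/78 = 2/39; P(X+Y=7) = (1/12)×(2/13) = 1/78. PMF: [1/52, 17/156, 35/156, 1/4, 8/39, 5/39, 2/39, 1/78] (sums to 1 ✓)

[1/52, 17/156, 35/156, 1/4, 8/39, 5/39, 2/39, 1/78]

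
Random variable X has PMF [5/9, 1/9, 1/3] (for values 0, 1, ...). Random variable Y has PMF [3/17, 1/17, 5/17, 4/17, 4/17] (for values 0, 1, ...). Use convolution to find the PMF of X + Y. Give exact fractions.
P(X+Y=k) = Σ_i P(X=i)·P(Y=k-i) — a convolution of [5/9, 1/9, 1/3] and [3/17, 1/17, 5/17, 4/17, 4/17]. P(X+Y=0) = (5/9)×(3/17) = 5/51; P(X+Y=1) = (5/9)×(1/17) + (1/9)×(3/17) = 5/153 + 1/51 = 8/153; P(X+Y=2) = (5/9)×(5/17) + (1/9)×(1/17) + (1/3)×(3/17) = 25/153 + 1/153 + 1/17 = 35/153; P(X+Y=3) = (5/9)×(4/17) + (1/9)×(5/17) + (1/3)×(1/17) = 20/153 + 5/153 + 1/51 = 28/153; P(X+Y=4) = (5/9)×(4/17) + (1/9)×(4/17) + (1/3)×(5/17) = 20/153 + 4/153 + 5/51 = 13/51; P(X+Y=5) = (1/9)×(4/17) + (1/3)×(4/17) = 4/153 + 4/51 = 16/153; P(X+Y=6) = (1/3)×(4/17) = 4/51. PMF: [5/51, 8/153, 35/153, 28/153, 13/51, 16/153, 4/51] (sums to 1 ✓)

[5/51, 8/153, 35/153, 28/153, 13/51, 16/153, 4/51]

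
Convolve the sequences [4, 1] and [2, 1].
y[0] = 4×2 = 8; y[1] = 4×1 + 1×2 = 6; y[2] = 1×1 = 1

[8, 6, 1]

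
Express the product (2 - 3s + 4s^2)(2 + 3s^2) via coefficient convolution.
Ascending coefficients: a = [2, -3, 4], b = [2, 0, 3]. c[0] = 2×2 = 4; c[1] = 2×0 + -3×2 = -6; c[2] = 2×3 + -3×0 + 4×2 = 14; c[3] = -3×3 + 4×0 = -9; c[4] = 4×3 = 12. Result coefficients: [4, -6, 14, -9, 12] → 4 - 6s + 14s^2 - 9s^3 + 12s^4

4 - 6s + 14s^2 - 9s^3 + 12s^4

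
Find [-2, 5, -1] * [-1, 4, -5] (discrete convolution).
y[0] = -2×-1 = 2; y[1] = -2×4 + 5×-1 = -13; y[2] = -2×-5 + 5×4 + -1×-1 = 31; y[3] = 5×-5 + -1×4 = -29; y[4] = -1×-5 = 5

[2, -13, 31, -29, 5]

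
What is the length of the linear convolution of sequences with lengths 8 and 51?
Linear/full convolution length: m + n - 1 = 8 + 51 - 1 = 58

58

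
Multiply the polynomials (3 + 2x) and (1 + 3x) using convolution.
Ascending coefficients: a = [3, 2], b = [1, 3]. c[0] = 3×1 = 3; c[1] = 3×3 + 2×1 = 11; c[2] = 2×3 = 6. Result coefficients: [3, 11, 6] → 3 + 11x + 6x^2

3 + 11x + 6x^2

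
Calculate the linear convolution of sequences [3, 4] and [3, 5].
y[0] = 3×3 = 9; y[1] = 3×5 + 4×3 = 27; y[2] = 4×5 = 20

[9, 27, 20]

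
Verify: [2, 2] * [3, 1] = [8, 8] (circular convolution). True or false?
Recompute circular convolution of [2, 2] and [3, 1]: y[0] = 2×3 + 2×1 = 8; y[1] = 2×1 + 2×3 = 8 → [8, 8]. Given [8, 8] matches, so answer: Yes

Yes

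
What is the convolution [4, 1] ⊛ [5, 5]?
y[0] = 4×5 = 20; y[1] = 4×5 + 1×5 = 25; y[2] = 1×5 = 5

[20, 25, 5]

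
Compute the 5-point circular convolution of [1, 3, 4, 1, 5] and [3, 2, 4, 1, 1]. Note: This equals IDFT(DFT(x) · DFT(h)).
Either evaluate y[k] = Σ_j x[j]·h[(k-j) mod 5] directly, or use IDFT(DFT(x) · DFT(h)). y[0] = 1×3 + 3×1 + 4×1 + 1×4 + 5×2 = 24; y[1] = 1×2 + 3×3 + 4×1 + 1×1 + 5×4 = 36; y[2] = 1×4 + 3×2 + 4×3 + 1×1 + 5×1 = 28; y[3] = 1×1 + 3×4 + 4×2 + 1×3 + 5×1 = 29; y[4] = 1×1 + 3×1 + 4×4 + 1×2 + 5×3 = 37. Result: [24, 36, 28, 29, 37]

[24, 36, 28, 29, 37]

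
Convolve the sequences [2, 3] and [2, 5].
y[0] = 2×2 = 4; y[1] = 2×5 + 3×2 = 16; y[2] = 3×5 = 15

[4, 16, 15]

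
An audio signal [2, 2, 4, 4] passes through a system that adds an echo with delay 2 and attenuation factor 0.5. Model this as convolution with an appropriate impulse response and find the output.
Direct-path + delayed-attenuated-path model → impulse response h = [1, 0, 0.5] (1 at lag 0, 0.5 at lag 2). Output y[n] = x[n] + 0.5·x[n - 2] (with x[n] = 0 outside 0..3): y[0] = 2 + 0.5×0 = 2; y[1] = 2 + 0.5×0 = 2; y[2] = 4 + 0.5×2 = 5.0; y[3] = 4 + 0.5×2 = 5.0; y[4] = 0 + 0.5×4 = 2.0; y[5] = 0 + 0.5×4 = 2.0. So y = [2, 2, 5.0, 5.0, 2.0, 2.0]

[2, 2, 5.0, 5.0, 2.0, 2.0]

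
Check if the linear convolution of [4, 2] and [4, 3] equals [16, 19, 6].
Recompute linear convolution of [4, 2] and [4, 3]: y[0] = 4×4 = 16; y[1] = 4×3 + 2×4 = 20; y[2] = 2×3 = 6 → [16, 20, 6]. Compare to given [16, 19, 6]: they differ at index 1: given 19, correct 20, so answer: No

No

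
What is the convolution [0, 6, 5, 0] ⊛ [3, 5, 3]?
y[0] = 0×3 = 0; y[1] = 0×5 + 6×3 = 18; y[2] = 0×3 + 6×5 + 5×3 = 45; y[3] = 6×3 + 5×5 + 0×3 = 43; y[4] = 5×3 + 0×5 = 15; y[5] = 0×3 = 0

[0, 18, 45, 43, 15, 0]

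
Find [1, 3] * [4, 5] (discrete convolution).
y[0] = 1×4 = 4; y[1] = 1×5 + 3×4 = 17; y[2] = 3×5 = 15

[4, 17, 15]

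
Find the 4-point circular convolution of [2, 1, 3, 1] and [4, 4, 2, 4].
Use y[k] = Σ_j s[j]·t[(k-j) mod 4]. y[0] = 2×4 + 1×4 + 3×2 + 1×4 = 22; y[1] = 2×4 + 1×4 + 3×4 + 1×2 = 26; y[2] = 2×2 + 1×4 + 3×4 + 1×4 = 24; y[3] = 2×4 + 1×2 + 3×4 + 1×4 = 26. Result: [22, 26, 24, 26]

[22, 26, 24, 26]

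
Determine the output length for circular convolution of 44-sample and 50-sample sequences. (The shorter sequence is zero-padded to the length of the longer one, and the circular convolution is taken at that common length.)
Circular convolution (zero-padding the shorter input) has length max(m, n) = max(44, 50) = 50

50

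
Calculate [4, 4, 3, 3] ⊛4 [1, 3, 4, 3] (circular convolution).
Use y[k] = Σ_j a[j]·b[(k-j) mod 4]. y[0] = 4×1 + 4×3 + 3×4 + 3×3 = 37; y[1] = 4×3 + 4×1 + 3×3 + 3×4 = 37; y[2] = 4×4 + 4×3 + 3×1 + 3×3 = 40; y[3] = 4×3 + 4×4 + 3×3 + 3×1 = 40. Result: [37, 37, 40, 40]

[37, 37, 40, 40]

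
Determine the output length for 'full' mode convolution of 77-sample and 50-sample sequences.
Linear/full convolution length: m + n - 1 = 77 + 50 - 1 = 126

126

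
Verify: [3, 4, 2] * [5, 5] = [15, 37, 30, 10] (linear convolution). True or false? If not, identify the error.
Recompute linear convolution of [3, 4, 2] and [5, 5]: y[0] = 3×5 = 15; y[1] = 3×5 + 4×5 = 35; y[2] = 4×5 + 2×5 = 30; y[3] = 2×5 = 10 → [15, 35, 30, 10]. Compare to given [15, 37, 30, 10]: they differ at index 1: given 37, correct 35, so answer: No

No. Error at index 1: given 37, correct 35.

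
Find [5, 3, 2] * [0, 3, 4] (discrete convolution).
y[0] = 5×0 = 0; y[1] = 5×3 + 3×0 = 15; y[2] = 5×4 + 3×3 + 2×0 = 29; y[3] = 3×4 + 2×3 = 18; y[4] = 2×4 = 8

[0, 15, 29, 18, 8]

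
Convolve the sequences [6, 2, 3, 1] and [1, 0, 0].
y[0] = 6×1 = 6; y[1] = 6×0 + 2×1 = 2; y[2] = 6×0 + 2×0 + 3×1 = 3; y[3] = 2×0 + 3×0 + 1×1 = 1; y[4] = 3×0 + 1×0 = 0; y[5] = 1×0 = 0

[6, 2, 3, 1, 0, 0]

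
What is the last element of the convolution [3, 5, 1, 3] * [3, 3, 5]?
Use y[k] = Σ_i a[i]·b[k-i] at k=5. y[5] = 3×5 = 15

15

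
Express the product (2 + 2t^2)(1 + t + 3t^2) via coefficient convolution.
Ascending coefficients: a = [2, 0, 2], b = [1, 1, 3]. c[0] = 2×1 = 2; c[1] = 2×1 + 0×1 = 2; c[2] = 2×3 + 0×1 + 2×1 = 8; c[3] = 0×3 + 2×1 = 2; c[4] = 2×3 = 6. Result coefficients: [2, 2, 8, 2, 6] → 2 + 2t + 8t^2 + 2t^3 + 6t^4

2 + 2t + 8t^2 + 2t^3 + 6t^4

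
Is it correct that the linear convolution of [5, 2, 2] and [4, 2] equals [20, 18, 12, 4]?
Recompute linear convolution of [5, 2, 2] and [4, 2]: y[0] = 5×4 = 20; y[1] = 5×2 + 2×4 = 18; y[2] = 2×2 + 2×4 = 12; y[3] = 2×2 = 4 → [20, 18, 12, 4]. Given [20, 18, 12, 4] matches, so answer: Yes

Yes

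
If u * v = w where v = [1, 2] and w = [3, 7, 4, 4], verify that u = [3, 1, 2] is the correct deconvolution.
Forward-compute [3, 1, 2] * [1, 2]: w[0] = 3×1 = 3; w[1] = 3×2 + 1×1 = 7; w[2] = 1×2 + 2×1 = 4; w[3] = 2×2 = 4 → [3, 7, 4, 4]. Matches given w = [3, 7, 4, 4], so verified.

Verified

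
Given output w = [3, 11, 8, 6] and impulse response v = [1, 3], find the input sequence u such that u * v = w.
Deconvolve w=[3, 11, 8, 6] by v=[1, 3]. Since v[0]=1, solve forward: u[0] = w[0] / 1 = 3; u[1] = (w[1] - 3×3) / 1 = 2; u[2] = (w[2] - 2×3) / 1 = 2. So u = [3, 2, 2]. Check by forward convolution: w[0] = 3×1 = 3; w[1] = 3×3 + 2×1 = 11; w[2] = 2×3 + 2×1 = 8; w[3] = 2×3 = 6

[3, 2, 2]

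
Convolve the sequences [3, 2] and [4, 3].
y[0] = 3×4 = 12; y[1] = 3×3 + 2×4 = 17; y[2] = 2×3 = 6

[12, 17, 6]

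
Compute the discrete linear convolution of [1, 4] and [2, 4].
y[0] = 1×2 = 2; y[1] = 1×4 + 4×2 = 12; y[2] = 4×4 = 16

[2, 12, 16]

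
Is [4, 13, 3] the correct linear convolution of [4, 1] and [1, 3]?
Recompute linear convolution of [4, 1] and [1, 3]: y[0] = 4×1 = 4; y[1] = 4×3 + 1×1 = 13; y[2] = 1×3 = 3 → [4, 13, 3]. Given [4, 13, 3] matches, so answer: Yes

Yes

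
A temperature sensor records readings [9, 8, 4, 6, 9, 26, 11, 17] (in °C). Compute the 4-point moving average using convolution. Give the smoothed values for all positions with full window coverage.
4-point moving average kernel = [1, 1, 1, 1]. Apply in 'valid' mode (full window coverage): avg[0] = (9 + 8 + 4 + 6) / 4 = 6.75; avg[1] = (8 + 4 + 6 + 9) / 4 = 6.75; avg[2] = (4 + 6 + 9 + 26) / 4 = 11.25; avg[3] = (6 + 9 + 26 + 11) / 4 = 13.0; avg[4] = (9 + 26 + 11 + 17) / 4 = 15.75. Smoothed values: [6.75, 6.75, 11.25, 13.0, 15.75]

[6.75, 6.75, 11.25, 13.0, 15.75]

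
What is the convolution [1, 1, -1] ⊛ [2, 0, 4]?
y[0] = 1×2 = 2; y[1] = 1×0 + 1×2 = 2; y[2] = 1×4 + 1×0 + -1×2 = 2; y[3] = 1×4 + -1×0 = 4; y[4] = -1×4 = -4

[2, 2, 2, 4, -4]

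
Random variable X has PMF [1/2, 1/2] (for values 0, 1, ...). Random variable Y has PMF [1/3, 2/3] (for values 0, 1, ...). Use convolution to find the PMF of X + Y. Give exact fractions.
P(X+Y=k) = Σ_i P(X=i)·P(Y=k-i) — a convolution of [1/2, 1/2] and [1/3, 2/3]. P(X+Y=0) = (1/2)×(1/3) = 1/6; P(X+Y=1) = (1/2)×(2/3) + (1/2)×(1/3) = 1/3 + 1/6 = 1/2; P(X+Y=2) = (1/2)×(2/3) = 1/3. PMF: [1/6, 1/2, 1/3] (sums to 1 ✓)

[1/6, 1/2, 1/3]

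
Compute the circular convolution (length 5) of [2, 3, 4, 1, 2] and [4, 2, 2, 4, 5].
Use y[k] = Σ_j x[j]·h[(k-j) mod 5]. y[0] = 2×4 + 3×5 + 4×4 + 1×2 + 2×2 = 45; y[1] = 2×2 + 3×4 + 4×5 + 1×4 + 2×2 = 44; y[2] = 2×2 + 3×2 + 4×4 + 1×5 + 2×4 = 39; y[3] = 2×4 + 3×2 + 4×2 + 1×4 + 2×5 = 36; y[4] = 2×5 + 3×4 + 4×2 + 1×2 + 2×4 = 40. Result: [45, 44, 39, 36, 40]

[45, 44, 39, 36, 40]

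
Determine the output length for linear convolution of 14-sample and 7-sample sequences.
Linear/full convolution length: m + n - 1 = 14 + 7 - 1 = 20

20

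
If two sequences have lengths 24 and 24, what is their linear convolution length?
Linear/full convolution length: m + n - 1 = 24 + 24 - 1 = 47

47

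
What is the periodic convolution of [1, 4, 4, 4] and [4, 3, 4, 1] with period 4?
Use y[k] = Σ_j f[j]·g[(k-j) mod 4]. y[0] = 1×4 + 4×1 + 4×4 + 4×3 = 36; y[1] = 1×3 + 4×4 + 4×1 + 4×4 = 39; y[2] = 1×4 + 4×3 + 4×4 + 4×1 = 36; y[3] = 1×1 + 4×4 + 4×3 + 4×4 = 45. Result: [36, 39, 36, 45]

[36, 39, 36, 45]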